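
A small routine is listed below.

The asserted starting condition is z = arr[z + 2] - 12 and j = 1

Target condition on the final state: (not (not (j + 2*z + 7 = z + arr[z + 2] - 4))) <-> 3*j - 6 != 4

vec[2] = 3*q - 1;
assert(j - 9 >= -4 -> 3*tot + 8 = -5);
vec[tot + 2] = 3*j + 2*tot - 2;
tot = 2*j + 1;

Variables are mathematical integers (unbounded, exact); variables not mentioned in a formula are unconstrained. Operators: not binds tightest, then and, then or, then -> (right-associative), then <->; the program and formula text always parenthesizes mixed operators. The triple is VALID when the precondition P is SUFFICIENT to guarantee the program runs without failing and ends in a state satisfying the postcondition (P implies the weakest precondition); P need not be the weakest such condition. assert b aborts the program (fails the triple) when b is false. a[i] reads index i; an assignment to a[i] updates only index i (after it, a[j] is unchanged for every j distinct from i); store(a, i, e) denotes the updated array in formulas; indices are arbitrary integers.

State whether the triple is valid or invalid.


Working backward. After the program, the postcondition (not (not (j + 2*z + 7 = z + arr[z + 2] - 4))) <-> 3*j - 6 != 4 must hold; in canonical form it is j + z = arr[z + 2] - 11 <-> 3*j != 10.
Before tot := 2*j + 1: j + z = arr[z + 2] - 11 <-> 3*j != 10
Before vec[tot + 2] := 3*j + 2*tot - 2: j + z = arr[z + 2] - 11 <-> 3*j != 10
Before assert j - 9 >= -4 -> 3*tot + 8 = -5: (j >= 5 -> 3*tot = -13) and (j + z = arr[z + 2] - 11 <-> 3*j != 10)
Before vec[2] := 3*q - 1: (j >= 5 -> 3*tot = -13) and (j + z = arr[z + 2] - 11 <-> 3*j != 10)
The weakest precondition is (j >= 5 -> 3*tot = -13) and (j + z = arr[z + 2] - 11 <-> 3*j != 10).
Check whether z = arr[z + 2] - 12 and j = 1 implies it.
Every state satisfying the precondition satisfies the weakest precondition: the implication holds.
Answer: valid


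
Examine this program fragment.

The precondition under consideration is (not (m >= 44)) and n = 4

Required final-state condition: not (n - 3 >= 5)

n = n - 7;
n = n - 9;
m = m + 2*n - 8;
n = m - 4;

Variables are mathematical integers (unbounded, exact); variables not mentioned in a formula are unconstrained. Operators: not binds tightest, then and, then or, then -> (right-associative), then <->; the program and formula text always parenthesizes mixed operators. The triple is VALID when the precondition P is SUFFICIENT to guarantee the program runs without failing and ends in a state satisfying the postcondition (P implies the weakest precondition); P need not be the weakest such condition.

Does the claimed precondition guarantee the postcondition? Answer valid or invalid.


Working backward. After the program, the postcondition not (n - 3 >= 5) must hold; in canonical form it is not (n >= 8).
Before n := m - 4: not (m >= 12)
Before m := m + 2*n - 8: not (m + 2*n >= 20)
Before n := n - 9: not (m + 2*n >= 38)
Before n := n - 7: not (m + 2*n >= 52)
The weakest precondition is not (m + 2*n >= 52).
Check whether (not (m >= 44)) and n = 4 implies it.
Every state satisfying the precondition satisfies the weakest precondition: the implication holds.
Answer: valid


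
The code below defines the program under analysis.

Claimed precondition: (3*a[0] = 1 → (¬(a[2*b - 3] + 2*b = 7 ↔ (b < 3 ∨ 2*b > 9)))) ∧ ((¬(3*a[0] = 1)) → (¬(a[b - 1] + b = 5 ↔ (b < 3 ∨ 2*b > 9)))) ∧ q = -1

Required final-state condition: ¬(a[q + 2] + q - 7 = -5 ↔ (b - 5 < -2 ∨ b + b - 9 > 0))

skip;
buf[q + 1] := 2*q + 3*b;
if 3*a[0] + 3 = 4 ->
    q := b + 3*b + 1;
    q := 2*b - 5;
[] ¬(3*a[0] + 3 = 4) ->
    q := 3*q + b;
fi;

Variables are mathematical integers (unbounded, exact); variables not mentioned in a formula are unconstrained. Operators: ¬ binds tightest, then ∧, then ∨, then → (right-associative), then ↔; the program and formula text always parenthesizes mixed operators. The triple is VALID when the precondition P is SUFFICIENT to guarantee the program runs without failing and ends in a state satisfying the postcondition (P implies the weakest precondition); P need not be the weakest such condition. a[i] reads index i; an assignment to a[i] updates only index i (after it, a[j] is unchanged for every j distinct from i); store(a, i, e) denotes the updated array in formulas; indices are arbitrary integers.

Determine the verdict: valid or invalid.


Working backward. After the program, the postcondition ¬(a[q + 2] + q - 7 = -5 ↔ (b - 5 < -2 ∨ b + b - 9 > 0)) must hold; in canonical form it is ¬(a[q + 2] + q = 2 ↔ (b < 3 ∨ 2*b > 9)).
Then branch requires ¬(a[2*b - 3] + 2*b = 7 ↔ (b < 3 ∨ 2*b > 9)); else branch requires ¬(a[b + 3*q + 2] + b + 3*q = 2 ↔ (b < 3 ∨ 2*b > 9)).
Before the if: (3*a[0] = 1 → (¬(a[2*b - 3] + 2*b = 7 ↔ (b < 3 ∨ 2*b > 9)))) ∧ ((¬(3*a[0] = 1)) → (¬(a[b + 3*q + 2] + b + 3*q = 2 ↔ (b < 3 ∨ 2*b > 9))))
Before buf[q + 1] := 2*q + 3*b: (3*a[0] = 1 → (¬(a[2*b - 3] + 2*b = 7 ↔ (b < 3 ∨ 2*b > 9)))) ∧ ((¬(3*a[0] = 1)) → (¬(a[b + 3*q + 2] + b + 3*q = 2 ↔ (b < 3 ∨ 2*b > 9))))
Before skip: (3*a[0] = 1 → (¬(a[2*b - 3] + 2*b = 7 ↔ (b < 3 ∨ 2*b > 9)))) ∧ ((¬(3*a[0] = 1)) → (¬(a[b + 3*q + 2] + b + 3*q = 2 ↔ (b < 3 ∨ 2*b > 9))))
The weakest precondition is (3*a[0] = 1 → (¬(a[2*b - 3] + 2*b = 7 ↔ (b < 3 ∨ 2*b > 9)))) ∧ ((¬(3*a[0] = 1)) → (¬(a[b + 3*q + 2] + b + 3*q = 2 ↔ (b < 3 ∨ 2*b > 9)))).
Check whether (3*a[0] = 1 → (¬(a[2*b - 3] + 2*b = 7 ↔ (b < 3 ∨ 2*b > 9)))) ∧ ((¬(3*a[0] = 1)) → (¬(a[b - 1] + b = 5 ↔ (b < 3 ∨ 2*b > 9)))) ∧ q = -1 implies it.
Every state satisfying the precondition satisfies the weakest precondition: the implication holds.
Answer: valid


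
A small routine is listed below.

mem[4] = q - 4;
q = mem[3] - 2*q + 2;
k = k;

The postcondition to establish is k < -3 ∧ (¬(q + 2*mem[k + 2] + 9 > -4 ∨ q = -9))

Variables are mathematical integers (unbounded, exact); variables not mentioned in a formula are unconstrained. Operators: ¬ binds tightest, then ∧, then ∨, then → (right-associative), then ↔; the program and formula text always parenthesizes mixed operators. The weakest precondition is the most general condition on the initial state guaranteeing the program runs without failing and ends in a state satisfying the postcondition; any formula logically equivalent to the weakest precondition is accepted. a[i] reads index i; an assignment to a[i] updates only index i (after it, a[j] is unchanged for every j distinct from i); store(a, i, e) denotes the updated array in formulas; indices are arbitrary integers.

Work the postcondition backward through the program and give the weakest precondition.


Working backward. After the program, the postcondition k < -3 ∧ (¬(q + 2*mem[k + 2] + 9 > -4 ∨ q = -9)) must hold; in canonical form it is k < -3 ∧ (¬(2*mem[k + 2] + q > -13 ∨ q = -9)).
Before k := k: k < -3 ∧ (¬(2*mem[k + 2] + q > -13 ∨ q = -9))
Before q := mem[3] - 2*q + 2: k < -3 ∧ (¬(2*mem[k + 2] + mem[3] > 2*q - 15 ∨ mem[3] = 2*q - 11))
Before mem[4] := q - 4: k < -3 ∧ (¬(mem[3] + 2*store(mem, 4, q - 4)[k + 2] > 2*q - 15 ∨ mem[3] = 2*q - 11))
Answer: WP = k < -3 ∧ (¬(mem[3] + 2*store(mem, 4, q - 4)[k + 2] > 2*q - 15 ∨ mem[3] = 2*q - 11))


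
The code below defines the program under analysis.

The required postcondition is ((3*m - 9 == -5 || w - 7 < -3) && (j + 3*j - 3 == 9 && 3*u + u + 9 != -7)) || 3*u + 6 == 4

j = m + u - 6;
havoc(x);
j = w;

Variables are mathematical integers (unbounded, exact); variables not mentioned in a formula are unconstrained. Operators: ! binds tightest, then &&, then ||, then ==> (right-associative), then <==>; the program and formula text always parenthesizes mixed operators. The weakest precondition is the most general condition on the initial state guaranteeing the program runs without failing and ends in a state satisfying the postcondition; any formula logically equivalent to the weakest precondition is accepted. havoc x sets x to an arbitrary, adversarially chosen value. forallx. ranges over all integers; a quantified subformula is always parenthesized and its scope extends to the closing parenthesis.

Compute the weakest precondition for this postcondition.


Working backward. After the program, the postcondition ((3*m - 9 == -5 || w - 7 < -3) && (j + 3*j - 3 == 9 && 3*u + u + 9 != -7)) || 3*u + 6 == 4 must hold; in canonical form it is ((3*m == 4 || w < 4) && 4*j == 12 && 4*u != -16) || 3*u == -2.
Before j := w: ((3*m == 4 || w < 4) && 4*w == 12 && 4*u != -16) || 3*u == -2
Before havoc x: ((3*m == 4 || w < 4) && 4*w == 12 && 4*u != -16) || 3*u == -2
Before j := m + u - 6: ((3*m == 4 || w < 4) && 4*w == 12 && 4*u != -16) || 3*u == -2
Answer: WP = ((3*m == 4 || w < 4) && 4*w == 12 && 4*u != -16) || 3*u == -2


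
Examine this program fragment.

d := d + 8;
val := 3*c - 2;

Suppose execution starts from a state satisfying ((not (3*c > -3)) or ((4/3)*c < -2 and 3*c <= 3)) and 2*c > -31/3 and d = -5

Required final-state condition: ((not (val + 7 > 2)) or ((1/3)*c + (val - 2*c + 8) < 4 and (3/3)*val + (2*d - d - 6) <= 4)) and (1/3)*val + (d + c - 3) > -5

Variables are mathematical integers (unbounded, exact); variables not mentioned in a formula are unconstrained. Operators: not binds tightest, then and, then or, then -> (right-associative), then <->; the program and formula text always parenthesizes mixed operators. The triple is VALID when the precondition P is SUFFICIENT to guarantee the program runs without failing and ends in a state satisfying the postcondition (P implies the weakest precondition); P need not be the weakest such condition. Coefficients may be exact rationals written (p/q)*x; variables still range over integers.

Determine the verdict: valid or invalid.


Working backward. After the program, the postcondition ((not (val + 7 > 2)) or ((1/3)*c + (val - 2*c + 8) < 4 and (3/3)*val + (2*d - d - 6) <= 4)) and (1/3)*val + (d + c - 3) > -5 must hold; in canonical form it is ((not (val > -5)) or (val < (5/3)*c - 4 and d + val <= 10)) and c + d + (1/3)*val > -2.
Before val := 3*c - 2: ((not (3*c > -3)) or ((4/3)*c < -2 and 3*c + d <= 12)) and 2*c + d > -4/3
Before d := d + 8: ((not (3*c > -3)) or ((4/3)*c < -2 and 3*c + d <= 4)) and 2*c + d > -28/3
The weakest precondition is ((not (3*c > -3)) or ((4/3)*c < -2 and 3*c + d <= 4)) and 2*c + d > -28/3.
Check whether ((not (3*c > -3)) or ((4/3)*c < -2 and 3*c <= 3)) and 2*c > -31/3 and d = -5 implies it.
Countermodel: at the initial state c = -3, d = -5, the precondition holds but the weakest precondition fails.
Answer: invalid


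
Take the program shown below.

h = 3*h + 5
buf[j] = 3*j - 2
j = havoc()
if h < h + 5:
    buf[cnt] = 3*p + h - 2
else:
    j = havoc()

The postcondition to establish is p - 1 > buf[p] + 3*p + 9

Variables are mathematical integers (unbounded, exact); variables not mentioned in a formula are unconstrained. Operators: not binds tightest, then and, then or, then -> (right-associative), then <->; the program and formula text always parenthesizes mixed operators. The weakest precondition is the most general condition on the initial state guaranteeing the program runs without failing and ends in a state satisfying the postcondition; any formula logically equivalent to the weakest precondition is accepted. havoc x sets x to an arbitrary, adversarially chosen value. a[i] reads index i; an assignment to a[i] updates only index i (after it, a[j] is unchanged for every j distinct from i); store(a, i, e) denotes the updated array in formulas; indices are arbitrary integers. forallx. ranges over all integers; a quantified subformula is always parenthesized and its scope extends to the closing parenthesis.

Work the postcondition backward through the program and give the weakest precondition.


Working backward. After the program, the postcondition p - 1 > buf[p] + 3*p + 9 must hold; in canonical form it is buf[p] + 2*p < -10.
Then branch requires store(buf, cnt, h + 3*p - 2)[p] + 2*p < -10; else branch requires buf[p] + 2*p < -10.
Before the if: store(buf, cnt, h + 3*p - 2)[p] + 2*p < -10
Before havoc j: store(buf, cnt, h + 3*p - 2)[p] + 2*p < -10
Before buf[j] := 3*j - 2: store(store(buf, j, 3*j - 2), cnt, h + 3*p - 2)[p] + 2*p < -10
Before h := 3*h + 5: store(store(buf, j, 3*j - 2), cnt, 3*h + 3*p + 3)[p] + 2*p < -10
Answer: WP = store(store(buf, j, 3*j - 2), cnt, 3*h + 3*p + 3)[p] + 2*p < -10


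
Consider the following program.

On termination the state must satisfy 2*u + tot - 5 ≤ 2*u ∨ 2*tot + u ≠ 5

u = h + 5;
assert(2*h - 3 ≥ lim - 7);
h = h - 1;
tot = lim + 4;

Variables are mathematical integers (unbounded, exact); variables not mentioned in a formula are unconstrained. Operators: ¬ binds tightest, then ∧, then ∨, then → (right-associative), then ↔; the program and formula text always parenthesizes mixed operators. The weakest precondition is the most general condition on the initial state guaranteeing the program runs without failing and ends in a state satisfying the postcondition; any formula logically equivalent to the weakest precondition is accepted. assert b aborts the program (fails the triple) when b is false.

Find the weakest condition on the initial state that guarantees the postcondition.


Working backward. After the program, the postcondition 2*u + tot - 5 ≤ 2*u ∨ 2*tot + u ≠ 5 must hold; in canonical form it is tot ≤ 5 ∨ 2*tot + u ≠ 5.
Before tot := lim + 4: lim ≤ 1 ∨ 2*lim + u ≠ -3
Before h := h - 1: lim ≤ 1 ∨ 2*lim + u ≠ -3
Before assert 2*h - 3 ≥ lim - 7: 2*h ≥ lim - 4 ∧ (lim ≤ 1 ∨ 2*lim + u ≠ -3)
Before u := h + 5: 2*h ≥ lim - 4 ∧ (lim ≤ 1 ∨ h + 2*lim ≠ -8)
Answer: WP = 2*h ≥ lim - 4 ∧ (lim ≤ 1 ∨ h + 2*lim ≠ -8)


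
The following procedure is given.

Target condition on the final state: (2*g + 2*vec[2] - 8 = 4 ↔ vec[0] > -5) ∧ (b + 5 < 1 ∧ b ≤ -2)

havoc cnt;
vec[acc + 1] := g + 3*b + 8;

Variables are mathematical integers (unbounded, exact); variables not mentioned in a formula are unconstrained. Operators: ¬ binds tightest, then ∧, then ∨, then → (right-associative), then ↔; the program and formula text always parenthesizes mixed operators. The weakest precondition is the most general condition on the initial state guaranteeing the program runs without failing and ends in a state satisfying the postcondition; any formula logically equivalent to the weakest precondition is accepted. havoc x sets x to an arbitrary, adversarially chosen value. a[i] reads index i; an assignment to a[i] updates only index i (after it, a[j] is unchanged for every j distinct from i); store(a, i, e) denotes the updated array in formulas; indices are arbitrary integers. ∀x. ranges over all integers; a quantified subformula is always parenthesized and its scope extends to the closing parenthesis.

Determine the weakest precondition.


Working backward. After the program, the postcondition (2*g + 2*vec[2] - 8 = 4 ↔ vec[0] > -5) ∧ (b + 5 < 1 ∧ b ≤ -2) must hold; in canonical form it is (2*vec[2] + 2*g = 12 ↔ vec[0] > -5) ∧ b < -4 ∧ b ≤ -2.
Before vec[acc + 1] := g + 3*b + 8: (2*store(vec, acc + 1, 3*b + g + 8)[2] + 2*g = 12 ↔ store(vec, acc + 1, 3*b + g + 8)[0] > -5) ∧ b < -4 ∧ b ≤ -2
Before havoc cnt: (2*store(vec, acc + 1, 3*b + g + 8)[2] + 2*g = 12 ↔ store(vec, acc + 1, 3*b + g + 8)[0] > -5) ∧ b < -4 ∧ b ≤ -2
Answer: WP = (2*store(vec, acc + 1, 3*b + g + 8)[2] + 2*g = 12 ↔ store(vec, acc + 1, 3*b + g + 8)[0] > -5) ∧ b < -4 ∧ b ≤ -2


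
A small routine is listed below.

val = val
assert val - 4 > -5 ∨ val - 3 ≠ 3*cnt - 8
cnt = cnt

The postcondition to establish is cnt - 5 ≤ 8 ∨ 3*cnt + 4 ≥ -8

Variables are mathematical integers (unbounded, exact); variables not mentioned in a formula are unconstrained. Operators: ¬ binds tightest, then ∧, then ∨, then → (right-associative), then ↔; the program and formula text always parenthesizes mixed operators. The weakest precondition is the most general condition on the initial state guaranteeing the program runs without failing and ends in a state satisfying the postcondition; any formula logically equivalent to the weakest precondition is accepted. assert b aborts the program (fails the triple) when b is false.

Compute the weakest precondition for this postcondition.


Working backward. After the program, the postcondition cnt - 5 ≤ 8 ∨ 3*cnt + 4 ≥ -8 must hold; in canonical form it is cnt ≤ 13 ∨ 3*cnt ≥ -12.
Before cnt := cnt: cnt ≤ 13 ∨ 3*cnt ≥ -12
Before assert val - 4 > -5 ∨ val - 3 ≠ 3*cnt - 8: (val > -1 ∨ val ≠ 3*cnt - 5) ∧ (cnt ≤ 13 ∨ 3*cnt ≥ -12)
Before val := val: (val > -1 ∨ val ≠ 3*cnt - 5) ∧ (cnt ≤ 13 ∨ 3*cnt ≥ -12)
Answer: WP = (val > -1 ∨ val ≠ 3*cnt - 5) ∧ (cnt ≤ 13 ∨ 3*cnt ≥ -12)


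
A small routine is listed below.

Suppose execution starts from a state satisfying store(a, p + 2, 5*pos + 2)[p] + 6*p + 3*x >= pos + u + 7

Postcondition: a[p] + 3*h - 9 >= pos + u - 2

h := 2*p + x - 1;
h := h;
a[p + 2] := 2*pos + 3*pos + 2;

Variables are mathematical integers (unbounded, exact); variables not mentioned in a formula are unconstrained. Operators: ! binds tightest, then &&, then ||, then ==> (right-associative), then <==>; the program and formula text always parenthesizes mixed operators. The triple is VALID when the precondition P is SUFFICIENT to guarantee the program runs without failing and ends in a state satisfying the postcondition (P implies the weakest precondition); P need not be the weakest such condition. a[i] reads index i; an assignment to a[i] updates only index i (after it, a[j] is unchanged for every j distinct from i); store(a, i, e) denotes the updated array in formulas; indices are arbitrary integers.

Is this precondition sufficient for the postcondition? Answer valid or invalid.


Working backward. After the program, the postcondition a[p] + 3*h - 9 >= pos + u - 2 must hold; in canonical form it is a[p] + 3*h >= pos + u + 7.
Before a[p + 2] := 2*pos + 3*pos + 2: store(a, p + 2, 5*pos + 2)[p] + 3*h >= pos + u + 7
Before h := h: store(a, p + 2, 5*pos + 2)[p] + 3*h >= pos + u + 7
Before h := 2*p + x - 1: store(a, p + 2, 5*pos + 2)[p] + 6*p + 3*x >= pos + u + 10
The weakest precondition is store(a, p + 2, 5*pos + 2)[p] + 6*p + 3*x >= pos + u + 10.
Check whether store(a, p + 2, 5*pos + 2)[p] + 6*p + 3*x >= pos + u + 7 implies it.
Countermodel: at the initial state a = {[0] = 0, [2] = 0, elsewhere 0}, p = 0, pos = 0, u = -7, x = 0, the precondition holds but the weakest precondition fails.
Answer: invalid


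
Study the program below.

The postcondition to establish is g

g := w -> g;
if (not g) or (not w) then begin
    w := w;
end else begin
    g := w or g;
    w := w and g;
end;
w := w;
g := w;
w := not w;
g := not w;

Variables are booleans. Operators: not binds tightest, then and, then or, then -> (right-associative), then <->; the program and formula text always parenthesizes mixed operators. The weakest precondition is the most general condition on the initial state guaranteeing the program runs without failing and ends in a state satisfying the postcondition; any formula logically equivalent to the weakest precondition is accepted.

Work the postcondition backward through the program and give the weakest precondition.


Working backward. After the program, g must hold.
Before g := not w: not w
Before w := not w: w
Before g := w: w
Before w := w: w
Then branch requires w; else branch requires w and (w or g).
Before the if: (((not g) or (not w)) -> w) and ((not ((not g) or (not w))) -> (w and (w or g)))
Before g := w -> g: (((not (w -> g)) or (not w)) -> w) and ((not ((not (w -> g)) or (not w))) -> (w and (w or (w -> g))))
Answer: WP = (((not (w -> g)) or (not w)) -> w) and ((not ((not (w -> g)) or (not w))) -> (w and (w or (w -> g))))


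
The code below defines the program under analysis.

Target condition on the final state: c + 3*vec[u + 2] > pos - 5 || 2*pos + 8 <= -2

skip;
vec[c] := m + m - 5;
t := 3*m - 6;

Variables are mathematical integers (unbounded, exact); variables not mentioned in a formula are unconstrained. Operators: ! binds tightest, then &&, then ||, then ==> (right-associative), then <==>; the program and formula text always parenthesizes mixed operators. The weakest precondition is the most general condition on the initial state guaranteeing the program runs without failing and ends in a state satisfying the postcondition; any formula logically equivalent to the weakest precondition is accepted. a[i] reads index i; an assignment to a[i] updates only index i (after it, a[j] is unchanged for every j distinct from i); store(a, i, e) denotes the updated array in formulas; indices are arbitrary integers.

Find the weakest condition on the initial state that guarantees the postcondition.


Working backward. After the program, the postcondition c + 3*vec[u + 2] > pos - 5 || 2*pos + 8 <= -2 must hold; in canonical form it is 3*vec[u + 2] + c > pos - 5 || 2*pos <= -10.
Before t := 3*m - 6: 3*vec[u + 2] + c > pos - 5 || 2*pos <= -10
Before vec[c] := m + m - 5: 3*store(vec, c, 2*m - 5)[u + 2] + c > pos - 5 || 2*pos <= -10
Before skip: 3*store(vec, c, 2*m - 5)[u + 2] + c > pos - 5 || 2*pos <= -10
Answer: WP = 3*store(vec, c, 2*m - 5)[u + 2] + c > pos - 5 || 2*pos <= -10


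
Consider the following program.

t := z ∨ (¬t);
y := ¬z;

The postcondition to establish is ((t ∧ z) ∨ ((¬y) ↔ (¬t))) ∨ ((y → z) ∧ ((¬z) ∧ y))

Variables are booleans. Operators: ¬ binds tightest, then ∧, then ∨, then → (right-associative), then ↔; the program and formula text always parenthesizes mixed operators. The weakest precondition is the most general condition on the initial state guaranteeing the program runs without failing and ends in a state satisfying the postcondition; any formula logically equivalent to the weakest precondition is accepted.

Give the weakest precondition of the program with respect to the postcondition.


Working backward. After the program, the postcondition ((t ∧ z) ∨ ((¬y) ↔ (¬t))) ∨ ((y → z) ∧ ((¬z) ∧ y)) must hold; in canonical form it is (t ∧ z) ∨ ((¬y) ↔ (¬t)) ∨ ((y → z) ∧ (¬z) ∧ y).
Before y := ¬z: (t ∧ z) ∨ (z ↔ (¬t)) ∨ (((¬z) → z) ∧ (¬z))
Before t := z ∨ (¬t): ((z ∨ (¬t)) ∧ z) ∨ (z ↔ (¬(z ∨ (¬t)))) ∨ (((¬z) → z) ∧ (¬z))
Answer: WP = ((z ∨ (¬t)) ∧ z) ∨ (z ↔ (¬(z ∨ (¬t)))) ∨ (((¬z) → z) ∧ (¬z))


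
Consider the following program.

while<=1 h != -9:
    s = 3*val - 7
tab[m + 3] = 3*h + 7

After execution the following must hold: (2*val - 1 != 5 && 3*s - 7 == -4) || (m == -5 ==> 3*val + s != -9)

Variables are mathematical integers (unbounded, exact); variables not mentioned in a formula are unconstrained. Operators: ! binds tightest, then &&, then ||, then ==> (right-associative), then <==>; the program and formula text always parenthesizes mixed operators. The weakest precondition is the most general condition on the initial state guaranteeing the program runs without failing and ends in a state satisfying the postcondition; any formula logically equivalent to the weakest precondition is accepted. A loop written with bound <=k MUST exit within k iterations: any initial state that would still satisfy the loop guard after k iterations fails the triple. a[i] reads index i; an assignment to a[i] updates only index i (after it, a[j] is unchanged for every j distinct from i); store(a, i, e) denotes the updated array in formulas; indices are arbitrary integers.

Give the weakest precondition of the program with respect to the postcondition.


Working backward. After the program, the postcondition (2*val - 1 != 5 && 3*s - 7 == -4) || (m == -5 ==> 3*val + s != -9) must hold; in canonical form it is (2*val != 6 && 3*s == 3) || (m == -5 ==> s + 3*val != -9).
Before tab[m + 3] := 3*h + 7: (2*val != 6 && 3*s == 3) || (m == -5 ==> s + 3*val != -9)
Before the loop (bound <=1), unroll the exhaustion recursion (WP_0 = exit-now case; WP_j = one more guarded iteration, up to j = 1):
  WP_0: (!(h != -9)) && ((2*val != 6 && 3*s == 3) || (m == -5 ==> s + 3*val != -9))
  WP_1: (h != -9 ==> ((!(h != -9)) && ((2*val != 6 && 9*val == 24) || (m == -5 ==> 6*val != -2)))) && ((!(h != -9)) ==> ((2*val != 6 && 3*s == 3) || (m == -5 ==> s + 3*val != -9)))
So before the loop: (h != -9 ==> ((!(h != -9)) && ((2*val != 6 && 9*val == 24) || (m == -5 ==> 6*val != -2)))) && ((!(h != -9)) ==> ((2*val != 6 && 3*s == 3) || (m == -5 ==> s + 3*val != -9)))
Answer: WP = (h != -9 ==> ((!(h != -9)) && ((2*val != 6 && 9*val == 24) || (m == -5 ==> 6*val != -2)))) && ((!(h != -9)) ==> ((2*val != 6 && 3*s == 3) || (m == -5 ==> s + 3*val != -9)))


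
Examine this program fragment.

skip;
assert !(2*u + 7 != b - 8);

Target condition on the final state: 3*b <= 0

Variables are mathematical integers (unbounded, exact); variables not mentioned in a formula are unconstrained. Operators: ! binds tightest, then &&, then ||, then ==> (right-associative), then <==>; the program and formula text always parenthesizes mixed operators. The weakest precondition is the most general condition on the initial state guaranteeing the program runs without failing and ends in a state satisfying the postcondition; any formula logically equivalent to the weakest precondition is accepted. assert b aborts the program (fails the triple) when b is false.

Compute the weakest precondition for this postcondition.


Working backward. After the program, 3*b <= 0 must hold.
Before assert !(2*u + 7 != b - 8): (!(2*u != b - 15)) && 3*b <= 0
Before skip: (!(2*u != b - 15)) && 3*b <= 0
Answer: WP = (!(2*u != b - 15)) && 3*b <= 0


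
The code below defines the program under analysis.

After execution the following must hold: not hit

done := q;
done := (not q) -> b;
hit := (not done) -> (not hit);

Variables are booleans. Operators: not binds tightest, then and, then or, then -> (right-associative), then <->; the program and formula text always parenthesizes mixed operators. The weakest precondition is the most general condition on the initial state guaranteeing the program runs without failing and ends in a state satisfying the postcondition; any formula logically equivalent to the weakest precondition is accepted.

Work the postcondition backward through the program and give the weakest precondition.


Working backward. After the program, not hit must hold.
Before hit := (not done) -> (not hit): not ((not done) -> (not hit))
Before done := (not q) -> b: not ((not ((not q) -> b)) -> (not hit))
Before done := q: not ((not ((not q) -> b)) -> (not hit))
Answer: WP = not ((not ((not q) -> b)) -> (not hit))


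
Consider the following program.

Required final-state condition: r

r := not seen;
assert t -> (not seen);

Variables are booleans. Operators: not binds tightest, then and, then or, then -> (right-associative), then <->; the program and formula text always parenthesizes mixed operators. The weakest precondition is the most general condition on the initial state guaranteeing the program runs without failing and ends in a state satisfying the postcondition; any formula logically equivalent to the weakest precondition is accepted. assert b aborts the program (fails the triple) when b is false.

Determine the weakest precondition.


Working backward. After the program, r must hold.
Before assert t -> (not seen): (t -> (not seen)) and r
Before r := not seen: (t -> (not seen)) and (not seen)
Answer: WP = (t -> (not seen)) and (not seen)


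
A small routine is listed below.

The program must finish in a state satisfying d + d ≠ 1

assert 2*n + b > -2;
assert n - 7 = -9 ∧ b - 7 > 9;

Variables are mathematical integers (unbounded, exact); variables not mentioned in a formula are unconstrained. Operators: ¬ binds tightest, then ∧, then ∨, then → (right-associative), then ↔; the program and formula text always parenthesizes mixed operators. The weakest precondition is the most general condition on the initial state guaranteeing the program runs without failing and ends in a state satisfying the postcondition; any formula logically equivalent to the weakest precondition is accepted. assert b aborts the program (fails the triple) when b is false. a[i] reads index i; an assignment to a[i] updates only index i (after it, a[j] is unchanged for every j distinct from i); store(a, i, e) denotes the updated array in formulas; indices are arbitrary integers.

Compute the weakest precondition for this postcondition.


Working backward. After the program, the postcondition d + d ≠ 1 must hold; in canonical form it is 2*d ≠ 1.
Before assert n - 7 = -9 ∧ b - 7 > 9: n = -2 ∧ b > 16 ∧ 2*d ≠ 1
Before assert 2*n + b > -2: b + 2*n > -2 ∧ n = -2 ∧ b > 16 ∧ 2*d ≠ 1
Answer: WP = b + 2*n > -2 ∧ n = -2 ∧ b > 16 ∧ 2*d ≠ 1


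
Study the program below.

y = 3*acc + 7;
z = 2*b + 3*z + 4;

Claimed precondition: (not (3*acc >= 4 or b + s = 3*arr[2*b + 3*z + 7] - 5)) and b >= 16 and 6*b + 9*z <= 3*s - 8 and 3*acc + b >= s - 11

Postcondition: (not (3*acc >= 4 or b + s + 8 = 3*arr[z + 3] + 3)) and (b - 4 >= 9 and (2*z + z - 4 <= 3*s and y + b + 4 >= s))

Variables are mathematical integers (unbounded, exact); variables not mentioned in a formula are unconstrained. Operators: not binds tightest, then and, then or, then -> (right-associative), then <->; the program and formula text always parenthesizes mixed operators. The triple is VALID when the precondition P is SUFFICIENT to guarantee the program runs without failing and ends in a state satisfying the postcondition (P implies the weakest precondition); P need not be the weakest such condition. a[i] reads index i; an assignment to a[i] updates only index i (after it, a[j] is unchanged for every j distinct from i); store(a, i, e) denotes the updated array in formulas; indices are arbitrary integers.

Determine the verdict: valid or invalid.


Working backward. After the program, the postcondition (not (3*acc >= 4 or b + s + 8 = 3*arr[z + 3] + 3)) and (b - 4 >= 9 and (2*z + z - 4 <= 3*s and y + b + 4 >= s)) must hold; in canonical form it is (not (3*acc >= 4 or b + s = 3*arr[z + 3] - 5)) and b >= 13 and 3*z <= 3*s + 4 and b + y >= s - 4.
Before z := 2*b + 3*z + 4: (not (3*acc >= 4 or b + s = 3*arr[2*b + 3*z + 7] - 5)) and b >= 13 and 6*b + 9*z <= 3*s - 8 and b + y >= s - 4
Before y := 3*acc + 7: (not (3*acc >= 4 or b + s = 3*arr[2*b + 3*z + 7] - 5)) and b >= 13 and 6*b + 9*z <= 3*s - 8 and 3*acc + b >= s - 11
The weakest precondition is (not (3*acc >= 4 or b + s = 3*arr[2*b + 3*z + 7] - 5)) and b >= 13 and 6*b + 9*z <= 3*s - 8 and 3*acc + b >= s - 11.
Check whether (not (3*acc >= 4 or b + s = 3*arr[2*b + 3*z + 7] - 5)) and b >= 16 and 6*b + 9*z <= 3*s - 8 and 3*acc + b >= s - 11 implies it.
Every state satisfying the precondition satisfies the weakest precondition: the implication holds.
Answer: valid


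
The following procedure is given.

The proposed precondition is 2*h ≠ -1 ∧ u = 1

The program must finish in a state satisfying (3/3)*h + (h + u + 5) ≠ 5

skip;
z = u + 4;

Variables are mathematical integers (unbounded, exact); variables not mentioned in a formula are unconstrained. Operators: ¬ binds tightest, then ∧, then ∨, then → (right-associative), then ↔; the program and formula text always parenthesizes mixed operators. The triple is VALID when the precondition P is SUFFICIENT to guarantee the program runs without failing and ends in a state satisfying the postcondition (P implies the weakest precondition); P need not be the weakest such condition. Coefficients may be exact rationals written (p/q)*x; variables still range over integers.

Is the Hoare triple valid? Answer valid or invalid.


Working backward. After the program, the postcondition (3/3)*h + (h + u + 5) ≠ 5 must hold; in canonical form it is 2*h + u ≠ 0.
Before z := u + 4: 2*h + u ≠ 0
Before skip: 2*h + u ≠ 0
The weakest precondition is 2*h + u ≠ 0.
Check whether 2*h ≠ -1 ∧ u = 1 implies it.
Every state satisfying the precondition satisfies the weakest precondition: the implication holds.
Answer: valid


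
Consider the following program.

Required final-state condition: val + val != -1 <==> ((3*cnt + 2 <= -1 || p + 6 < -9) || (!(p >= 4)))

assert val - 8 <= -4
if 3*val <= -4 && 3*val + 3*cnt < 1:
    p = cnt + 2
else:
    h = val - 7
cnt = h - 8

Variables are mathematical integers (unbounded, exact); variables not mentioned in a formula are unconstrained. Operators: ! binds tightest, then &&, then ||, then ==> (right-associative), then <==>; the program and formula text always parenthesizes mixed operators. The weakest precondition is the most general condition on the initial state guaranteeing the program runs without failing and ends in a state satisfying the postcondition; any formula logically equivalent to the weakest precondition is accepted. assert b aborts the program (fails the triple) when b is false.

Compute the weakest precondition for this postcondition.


Working backward. After the program, the postcondition val + val != -1 <==> ((3*cnt + 2 <= -1 || p + 6 < -9) || (!(p >= 4))) must hold; in canonical form it is 2*val != -1 <==> (3*cnt <= -3 || p < -15 || (!(p >= 4))).
Before cnt := h - 8: 2*val != -1 <==> (3*h <= 21 || p < -15 || (!(p >= 4)))
Then branch requires 2*val != -1 <==> (3*h <= 21 || cnt < -17 || (!(cnt >= 2))); else branch requires 2*val != -1 <==> (3*val <= 42 || p < -15 || (!(p >= 4))).
Before the if: ((3*val <= -4 && 3*cnt + 3*val < 1) ==> (2*val != -1 <==> (3*h <= 21 || cnt < -17 || (!(cnt >= 2))))) && ((!(3*val <= -4 && 3*cnt + 3*val < 1)) ==> (2*val != -1 <==> (3*val <= 42 || p < -15 || (!(p >= 4)))))
Before assert val - 8 <= -4: val <= 4 && ((3*val <= -4 && 3*cnt + 3*val < 1) ==> (2*val != -1 <==> (3*h <= 21 || cnt < -17 || (!(cnt >= 2))))) && ((!(3*val <= -4 && 3*cnt + 3*val < 1)) ==> (2*val != -1 <==> (3*val <= 42 || p < -15 || (!(p >= 4)))))
Answer: WP = val <= 4 && ((3*val <= -4 && 3*cnt + 3*val < 1) ==> (2*val != -1 <==> (3*h <= 21 || cnt < -17 || (!(cnt >= 2))))) && ((!(3*val <= -4 && 3*cnt + 3*val < 1)) ==> (2*val != -1 <==> (3*val <= 42 || p < -15 || (!(p >= 4)))))


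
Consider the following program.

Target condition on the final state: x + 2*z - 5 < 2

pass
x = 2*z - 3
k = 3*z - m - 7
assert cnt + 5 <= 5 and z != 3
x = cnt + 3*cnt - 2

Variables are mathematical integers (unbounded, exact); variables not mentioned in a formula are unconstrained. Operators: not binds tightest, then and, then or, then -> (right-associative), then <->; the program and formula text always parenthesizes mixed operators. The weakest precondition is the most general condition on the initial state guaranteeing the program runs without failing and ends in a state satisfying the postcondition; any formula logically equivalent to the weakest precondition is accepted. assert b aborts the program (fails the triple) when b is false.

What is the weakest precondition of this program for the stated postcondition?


Working backward. After the program, the postcondition x + 2*z - 5 < 2 must hold; in canonical form it is x + 2*z < 7.
Before x := cnt + 3*cnt - 2: 4*cnt + 2*z < 9
Before assert cnt + 5 <= 5 and z != 3: cnt <= 0 and z != 3 and 4*cnt + 2*z < 9
Before k := 3*z - m - 7: cnt <= 0 and z != 3 and 4*cnt + 2*z < 9
Before x := 2*z - 3: cnt <= 0 and z != 3 and 4*cnt + 2*z < 9
Before skip: cnt <= 0 and z != 3 and 4*cnt + 2*z < 9
Answer: WP = cnt <= 0 and z != 3 and 4*cnt + 2*z < 9


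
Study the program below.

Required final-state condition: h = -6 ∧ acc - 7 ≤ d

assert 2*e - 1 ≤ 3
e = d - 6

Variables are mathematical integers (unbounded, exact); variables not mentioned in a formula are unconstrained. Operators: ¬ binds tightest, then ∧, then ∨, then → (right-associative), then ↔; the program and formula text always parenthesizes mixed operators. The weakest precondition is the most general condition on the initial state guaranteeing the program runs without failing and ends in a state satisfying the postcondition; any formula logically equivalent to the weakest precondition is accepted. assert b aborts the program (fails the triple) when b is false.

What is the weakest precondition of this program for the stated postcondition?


Working backward. After the program, the postcondition h = -6 ∧ acc - 7 ≤ d must hold; in canonical form it is h = -6 ∧ acc ≤ d + 7.
Before e := d - 6: h = -6 ∧ acc ≤ d + 7
Before assert 2*e - 1 ≤ 3: 2*e ≤ 4 ∧ h = -6 ∧ acc ≤ d + 7
Answer: WP = 2*e ≤ 4 ∧ h = -6 ∧ acc ≤ d + 7


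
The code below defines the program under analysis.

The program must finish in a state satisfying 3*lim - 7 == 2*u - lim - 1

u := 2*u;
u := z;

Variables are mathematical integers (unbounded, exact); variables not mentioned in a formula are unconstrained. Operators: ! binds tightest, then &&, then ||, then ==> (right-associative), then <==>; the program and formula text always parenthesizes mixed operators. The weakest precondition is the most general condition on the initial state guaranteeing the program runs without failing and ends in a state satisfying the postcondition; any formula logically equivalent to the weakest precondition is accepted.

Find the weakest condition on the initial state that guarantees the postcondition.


Working backward. After the program, the postcondition 3*lim - 7 == 2*u - lim - 1 must hold; in canonical form it is 4*lim == 2*u + 6.
Before u := z: 4*lim == 2*z + 6
Before u := 2*u: 4*lim == 2*z + 6
Answer: WP = 4*lim == 2*z + 6


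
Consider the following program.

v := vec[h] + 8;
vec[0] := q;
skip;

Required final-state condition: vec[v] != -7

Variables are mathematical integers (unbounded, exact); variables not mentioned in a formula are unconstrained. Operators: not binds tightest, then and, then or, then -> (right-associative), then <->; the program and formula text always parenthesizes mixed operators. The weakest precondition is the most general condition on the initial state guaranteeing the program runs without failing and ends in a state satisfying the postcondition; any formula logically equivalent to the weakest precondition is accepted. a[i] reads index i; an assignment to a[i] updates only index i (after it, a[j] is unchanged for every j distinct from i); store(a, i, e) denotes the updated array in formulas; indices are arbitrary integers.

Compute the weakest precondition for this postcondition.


Working backward. After the program, vec[v] != -7 must hold.
Before skip: vec[v] != -7
Before vec[0] := q: store(vec, 0, q)[v] != -7
Before v := vec[h] + 8: store(vec, 0, q)[vec[h] + 8] != -7
Answer: WP = store(vec, 0, q)[vec[h] + 8] != -7


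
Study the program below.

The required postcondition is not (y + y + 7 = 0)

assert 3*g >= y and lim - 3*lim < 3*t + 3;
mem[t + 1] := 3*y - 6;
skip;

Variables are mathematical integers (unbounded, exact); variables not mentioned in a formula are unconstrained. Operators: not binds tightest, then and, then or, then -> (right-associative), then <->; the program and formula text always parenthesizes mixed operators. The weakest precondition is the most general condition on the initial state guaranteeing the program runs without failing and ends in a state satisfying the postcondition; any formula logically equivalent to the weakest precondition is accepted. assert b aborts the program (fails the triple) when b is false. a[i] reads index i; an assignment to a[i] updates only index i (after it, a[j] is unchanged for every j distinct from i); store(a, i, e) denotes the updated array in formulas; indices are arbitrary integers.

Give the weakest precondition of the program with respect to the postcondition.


Working backward. After the program, the postcondition not (y + y + 7 = 0) must hold; in canonical form it is not (2*y = -7).
Before skip: not (2*y = -7)
Before mem[t + 1] := 3*y - 6: not (2*y = -7)
Before assert 3*g >= y and lim - 3*lim < 3*t + 3: 3*g >= y and 2*lim + 3*t > -3 and (not (2*y = -7))
Answer: WP = 3*g >= y and 2*lim + 3*t > -3 and (not (2*y = -7))


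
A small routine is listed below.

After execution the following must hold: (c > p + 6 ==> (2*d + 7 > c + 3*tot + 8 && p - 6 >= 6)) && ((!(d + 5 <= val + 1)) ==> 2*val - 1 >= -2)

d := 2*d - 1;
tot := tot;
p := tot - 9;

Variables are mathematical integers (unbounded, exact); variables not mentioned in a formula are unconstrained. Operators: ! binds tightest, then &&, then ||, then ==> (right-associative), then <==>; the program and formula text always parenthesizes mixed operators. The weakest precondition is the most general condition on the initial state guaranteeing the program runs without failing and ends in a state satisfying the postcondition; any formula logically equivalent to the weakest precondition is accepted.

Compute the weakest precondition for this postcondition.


Working backward. After the program, the postcondition (c > p + 6 ==> (2*d + 7 > c + 3*tot + 8 && p - 6 >= 6)) && ((!(d + 5 <= val + 1)) ==> 2*val - 1 >= -2) must hold; in canonical form it is (c > p + 6 ==> (2*d > c + 3*tot + 1 && p >= 12)) && ((!(d <= val - 4)) ==> 2*val >= -1).
Before p := tot - 9: (c > tot - 3 ==> (2*d > c + 3*tot + 1 && tot >= 21)) && ((!(d <= val - 4)) ==> 2*val >= -1)
Before tot := tot: (c > tot - 3 ==> (2*d > c + 3*tot + 1 && tot >= 21)) && ((!(d <= val - 4)) ==> 2*val >= -1)
Before d := 2*d - 1: (c > tot - 3 ==> (4*d > c + 3*tot + 3 && tot >= 21)) && ((!(2*d <= val - 3)) ==> 2*val >= -1)
Answer: WP = (c > tot - 3 ==> (4*d > c + 3*tot + 3 && tot >= 21)) && ((!(2*d <= val - 3)) ==> 2*val >= -1)
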